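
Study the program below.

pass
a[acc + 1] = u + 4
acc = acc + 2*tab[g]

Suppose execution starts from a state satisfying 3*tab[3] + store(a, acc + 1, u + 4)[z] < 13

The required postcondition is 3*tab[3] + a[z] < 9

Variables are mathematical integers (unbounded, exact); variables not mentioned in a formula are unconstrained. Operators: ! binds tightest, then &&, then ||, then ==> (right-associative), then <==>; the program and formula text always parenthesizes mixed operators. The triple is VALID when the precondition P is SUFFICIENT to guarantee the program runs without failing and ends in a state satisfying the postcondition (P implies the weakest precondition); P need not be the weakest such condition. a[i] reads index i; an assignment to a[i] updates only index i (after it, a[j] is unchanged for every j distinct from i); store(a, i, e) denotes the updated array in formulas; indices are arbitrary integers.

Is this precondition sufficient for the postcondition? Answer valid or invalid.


Working backward. After the program, the postcondition 3*tab[3] + a[z] < 9 must hold; in canonical form it is a[z] + 3*tab[3] < 9.
Before acc := acc + 2*tab[g]: a[z] + 3*tab[3] < 9
Before a[acc + 1] := u + 4: 3*tab[3] + store(a, acc + 1, u + 4)[z] < 9
Before skip: 3*tab[3] + store(a, acc + 1, u + 4)[z] < 9
The weakest precondition is 3*tab[3] + store(a, acc + 1, u + 4)[z] < 9.
Check whether 3*tab[3] + store(a, acc + 1, u + 4)[z] < 13 implies it.
Countermodel: at the initial state a = {[0] = 9, [3] = 9, elsewhere 9}, acc = -1, tab = {[0] = 0, [3] = 0, elsewhere 0}, u = 5, z = 0, the precondition holds but the weakest precondition fails.
Answer: invalid


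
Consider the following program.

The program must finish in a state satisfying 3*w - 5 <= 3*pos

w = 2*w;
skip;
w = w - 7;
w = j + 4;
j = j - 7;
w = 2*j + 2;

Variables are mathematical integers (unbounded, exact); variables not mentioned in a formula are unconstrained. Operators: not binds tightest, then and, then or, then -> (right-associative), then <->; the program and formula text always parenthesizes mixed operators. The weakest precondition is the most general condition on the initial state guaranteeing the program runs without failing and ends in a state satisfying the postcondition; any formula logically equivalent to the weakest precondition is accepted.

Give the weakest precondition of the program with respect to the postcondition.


Working backward. After the program, the postcondition 3*w - 5 <= 3*pos must hold; in canonical form it is 3*w <= 3*pos + 5.
Before w := 2*j + 2: 6*j <= 3*pos - 1
Before j := j - 7: 6*j <= 3*pos + 41
Before w := j + 4: 6*j <= 3*pos + 41
Before w := w - 7: 6*j <= 3*pos + 41
Before skip: 6*j <= 3*pos + 41
Before w := 2*w: 6*j <= 3*pos + 41
Answer: WP = 6*j <= 3*pos + 41


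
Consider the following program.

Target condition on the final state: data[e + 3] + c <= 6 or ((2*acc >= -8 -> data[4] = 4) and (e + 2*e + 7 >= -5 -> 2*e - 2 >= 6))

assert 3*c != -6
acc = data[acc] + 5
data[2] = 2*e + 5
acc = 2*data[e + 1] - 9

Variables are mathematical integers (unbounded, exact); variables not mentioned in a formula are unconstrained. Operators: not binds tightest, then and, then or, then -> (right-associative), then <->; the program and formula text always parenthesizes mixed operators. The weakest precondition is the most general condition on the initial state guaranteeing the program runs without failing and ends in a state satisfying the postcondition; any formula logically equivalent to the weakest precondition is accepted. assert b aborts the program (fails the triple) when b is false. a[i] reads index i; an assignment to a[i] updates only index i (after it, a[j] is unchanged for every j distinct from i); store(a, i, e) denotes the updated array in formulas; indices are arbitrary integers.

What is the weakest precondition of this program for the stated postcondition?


Working backward. After the program, the postcondition data[e + 3] + c <= 6 or ((2*acc >= -8 -> data[4] = 4) and (e + 2*e + 7 >= -5 -> 2*e - 2 >= 6)) must hold; in canonical form it is data[e + 3] + c <= 6 or ((2*acc >= -8 -> data[4] = 4) and (3*e >= -12 -> 2*e >= 8)).
Before acc := 2*data[e + 1] - 9: data[e + 3] + c <= 6 or ((4*data[e + 1] >= 10 -> data[4] = 4) and (3*e >= -12 -> 2*e >= 8))
Before data[2] := 2*e + 5: store(data, 2, 2*e + 5)[e + 3] + c <= 6 or ((4*store(data, 2, 2*e + 5)[e + 1] >= 10 -> data[4] = 4) and (3*e >= -12 -> 2*e >= 8))
Before acc := data[acc] + 5: store(data, 2, 2*e + 5)[e + 3] + c <= 6 or ((4*store(data, 2, 2*e + 5)[e + 1] >= 10 -> data[4] = 4) and (3*e >= -12 -> 2*e >= 8))
Before assert 3*c != -6: 3*c != -6 and (store(data, 2, 2*e + 5)[e + 3] + c <= 6 or ((4*store(data, 2, 2*e + 5)[e + 1] >= 10 -> data[4] = 4) and (3*e >= -12 -> 2*e >= 8)))
Answer: WP = 3*c != -6 and (store(data, 2, 2*e + 5)[e + 3] + c <= 6 or ((4*store(data, 2, 2*e + 5)[e + 1] >= 10 -> data[4] = 4) and (3*e >= -12 -> 2*e >= 8)))


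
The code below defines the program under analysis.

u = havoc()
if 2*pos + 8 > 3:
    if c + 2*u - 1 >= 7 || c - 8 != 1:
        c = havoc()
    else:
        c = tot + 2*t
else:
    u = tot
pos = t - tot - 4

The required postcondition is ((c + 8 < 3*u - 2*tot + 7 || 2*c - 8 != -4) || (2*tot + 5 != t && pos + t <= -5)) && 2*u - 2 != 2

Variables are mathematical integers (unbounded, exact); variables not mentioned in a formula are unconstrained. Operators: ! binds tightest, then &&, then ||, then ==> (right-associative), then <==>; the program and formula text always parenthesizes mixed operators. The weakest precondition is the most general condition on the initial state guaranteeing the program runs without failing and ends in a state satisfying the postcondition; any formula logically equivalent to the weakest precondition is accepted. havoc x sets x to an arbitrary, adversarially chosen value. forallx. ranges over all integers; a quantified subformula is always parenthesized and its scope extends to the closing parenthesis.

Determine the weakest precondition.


Working backward. After the program, the postcondition ((c + 8 < 3*u - 2*tot + 7 || 2*c - 8 != -4) || (2*tot + 5 != t && pos + t <= -5)) && 2*u - 2 != 2 must hold; in canonical form it is (c + 2*tot < 3*u - 1 || 2*c != 4 || (2*tot != t - 5 && pos + t <= -5)) && 2*u != 4.
Before pos := t - tot - 4: (c + 2*tot < 3*u - 1 || 2*c != 4 || (2*tot != t - 5 && 2*t <= tot - 1)) && 2*u != 4
Then branch requires ((c + 2*u >= 8 || c != 9) ==> (forall c_1. ((c_1 + 2*tot < 3*u - 1 || 2*c_1 != 4 || (2*tot != t - 5 && 2*t <= tot - 1)) && 2*u != 4))) && ((!(c + 2*u >= 8 || c != 9)) ==> ((2*t + 3*tot < 3*u - 1 || 4*t + 2*tot != 4 || (2*tot != t - 5 && 2*t <= tot - 1)) && 2*u != 4)); else branch requires (c < tot - 1 || 2*c != 4 || (2*tot != t - 5 && 2*t <= tot - 1)) && 2*tot != 4.
Before the if: (2*pos > -5 ==> (((c + 2*u >= 8 || c != 9) ==> (forall c_1. ((c_1 + 2*tot < 3*u - 1 || 2*c_1 != 4 || (2*tot != t - 5 && 2*t <= tot - 1)) && 2*u != 4))) && ((!(c + 2*u >= 8 || c != 9)) ==> ((2*t + 3*tot < 3*u - 1 || 4*t + 2*tot != 4 || (2*tot != t - 5 && 2*t <= tot - 1)) && 2*u != 4)))) && ((!(2*pos > -5)) ==> ((c < tot - 1 || 2*c != 4 || (2*tot != t - 5 && 2*t <= tot - 1)) && 2*tot != 4))
Before havoc u: forall u_1. ((2*pos > -5 ==> (((c + 2*u_1 >= 8 || c != 9) ==> (forall c_1. ((c_1 + 2*tot < 3*u_1 - 1 || 2*c_1 != 4 || (2*tot != t - 5 && 2*t <= tot - 1)) && 2*u_1 != 4))) && ((!(c + 2*u_1 >= 8 || c != 9)) ==> ((2*t + 3*tot < 3*u_1 - 1 || 4*t + 2*tot != 4 || (2*tot != t - 5 && 2*t <= tot - 1)) && 2*u_1 != 4)))) && ((!(2*pos > -5)) ==> ((c < tot - 1 || 2*c != 4 || (2*tot != t - 5 && 2*t <= tot - 1)) && 2*tot != 4)))
Answer: WP = forall u_1. ((2*pos > -5 ==> (((c + 2*u_1 >= 8 || c != 9) ==> (forall c_1. ((c_1 + 2*tot < 3*u_1 - 1 || 2*c_1 != 4 || (2*tot != t - 5 && 2*t <= tot - 1)) && 2*u_1 != 4))) && ((!(c + 2*u_1 >= 8 || c != 9)) ==> ((2*t + 3*tot < 3*u_1 - 1 || 4*t + 2*tot != 4 || (2*tot != t - 5 && 2*t <= tot - 1)) && 2*u_1 != 4)))) && ((!(2*pos > -5)) ==> ((c < tot - 1 || 2*c != 4 || (2*tot != t - 5 && 2*t <= tot - 1)) && 2*tot != 4)))


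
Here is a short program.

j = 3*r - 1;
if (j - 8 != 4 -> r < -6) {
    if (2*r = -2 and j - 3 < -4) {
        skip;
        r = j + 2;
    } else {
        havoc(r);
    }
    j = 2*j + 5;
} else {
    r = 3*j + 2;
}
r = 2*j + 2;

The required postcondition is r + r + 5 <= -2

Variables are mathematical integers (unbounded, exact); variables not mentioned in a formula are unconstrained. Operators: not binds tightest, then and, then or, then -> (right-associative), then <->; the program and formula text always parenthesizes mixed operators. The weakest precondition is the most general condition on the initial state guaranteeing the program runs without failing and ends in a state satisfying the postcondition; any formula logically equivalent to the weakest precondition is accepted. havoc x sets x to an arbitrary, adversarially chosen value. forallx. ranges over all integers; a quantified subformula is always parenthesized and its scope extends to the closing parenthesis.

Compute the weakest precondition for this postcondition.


Working backward. After the program, the postcondition r + r + 5 <= -2 must hold; in canonical form it is 2*r <= -7.
Before r := 2*j + 2: 4*j <= -11
Then branch requires ((2*r = -2 and j < -1) -> 8*j <= -31) and ((not (2*r = -2 and j < -1)) -> 8*j <= -31); else branch requires 4*j <= -11.
Before the if: ((j != 12 -> r < -6) -> (((2*r = -2 and j < -1) -> 8*j <= -31) and ((not (2*r = -2 and j < -1)) -> 8*j <= -31))) and ((not (j != 12 -> r < -6)) -> 4*j <= -11)
Before j := 3*r - 1: ((3*r != 13 -> r < -6) -> (((2*r = -2 and 3*r < 0) -> 24*r <= -23) and ((not (2*r = -2 and 3*r < 0)) -> 24*r <= -23))) and ((not (3*r != 13 -> r < -6)) -> 12*r <= -7)
Answer: WP = ((3*r != 13 -> r < -6) -> (((2*r = -2 and 3*r < 0) -> 24*r <= -23) and ((not (2*r = -2 and 3*r < 0)) -> 24*r <= -23))) and ((not (3*r != 13 -> r < -6)) -> 12*r <= -7)


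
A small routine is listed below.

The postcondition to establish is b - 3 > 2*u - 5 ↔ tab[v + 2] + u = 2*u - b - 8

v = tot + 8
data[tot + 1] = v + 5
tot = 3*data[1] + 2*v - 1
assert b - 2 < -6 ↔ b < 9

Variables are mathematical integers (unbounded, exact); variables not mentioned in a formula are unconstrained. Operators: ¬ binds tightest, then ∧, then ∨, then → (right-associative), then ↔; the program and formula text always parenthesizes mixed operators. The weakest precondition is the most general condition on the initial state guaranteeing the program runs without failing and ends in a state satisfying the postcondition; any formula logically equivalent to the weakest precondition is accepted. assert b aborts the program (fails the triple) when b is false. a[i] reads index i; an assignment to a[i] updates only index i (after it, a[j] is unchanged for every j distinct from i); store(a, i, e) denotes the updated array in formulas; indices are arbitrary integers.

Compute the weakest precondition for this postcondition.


Working backward. After the program, the postcondition b - 3 > 2*u - 5 ↔ tab[v + 2] + u = 2*u - b - 8 must hold; in canonical form it is b > 2*u - 2 ↔ tab[v + 2] + b = u - 8.
Before assert b - 2 < -6 ↔ b < 9: (b < -4 ↔ b < 9) ∧ (b > 2*u - 2 ↔ tab[v + 2] + b = u - 8)
Before tot := 3*data[1] + 2*v - 1: (b < -4 ↔ b < 9) ∧ (b > 2*u - 2 ↔ tab[v + 2] + b = u - 8)
Before data[tot + 1] := v + 5: (b < -4 ↔ b < 9) ∧ (b > 2*u - 2 ↔ tab[v + 2] + b = u - 8)
Before v := tot + 8: (b < -4 ↔ b < 9) ∧ (b > 2*u - 2 ↔ tab[tot + 10] + b = u - 8)
Answer: WP = (b < -4 ↔ b < 9) ∧ (b > 2*u - 2 ↔ tab[tot + 10] + b = u - 8)


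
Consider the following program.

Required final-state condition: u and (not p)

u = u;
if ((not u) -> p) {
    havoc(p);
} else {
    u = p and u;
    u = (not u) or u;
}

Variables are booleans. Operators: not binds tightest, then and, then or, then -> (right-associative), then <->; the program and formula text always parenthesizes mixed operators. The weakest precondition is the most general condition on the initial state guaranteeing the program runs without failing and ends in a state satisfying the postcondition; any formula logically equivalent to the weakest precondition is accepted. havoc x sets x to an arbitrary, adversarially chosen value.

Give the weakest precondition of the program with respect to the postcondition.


Working backward. After the program, u and (not p) must hold.
Then branch requires false; else branch requires not p.
Before the if: (not ((not u) -> p)) and ((not ((not u) -> p)) -> (not p))
Before u := u: (not ((not u) -> p)) and ((not ((not u) -> p)) -> (not p))
Answer: WP = (not ((not u) -> p)) and ((not ((not u) -> p)) -> (not p))


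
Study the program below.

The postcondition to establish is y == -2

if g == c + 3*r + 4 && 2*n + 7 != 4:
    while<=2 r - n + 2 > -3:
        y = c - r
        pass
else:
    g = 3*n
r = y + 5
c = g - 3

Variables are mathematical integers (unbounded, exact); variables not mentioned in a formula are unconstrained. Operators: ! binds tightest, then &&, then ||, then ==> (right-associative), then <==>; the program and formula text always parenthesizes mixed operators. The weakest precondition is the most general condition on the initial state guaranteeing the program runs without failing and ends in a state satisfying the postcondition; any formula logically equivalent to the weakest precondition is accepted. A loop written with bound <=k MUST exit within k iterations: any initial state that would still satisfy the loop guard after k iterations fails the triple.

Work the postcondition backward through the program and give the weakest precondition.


Working backward. After the program, y == -2 must hold.
Before c := g - 3: y == -2
Before r := y + 5: y == -2
Then branch requires (r > n - 5 ==> ((r > n - 5 ==> ((!(r > n - 5)) && c == r - 2)) && ((!(r > n - 5)) ==> c == r - 2))) && ((!(r > n - 5)) ==> y == -2); else branch requires y == -2.
Before the if: ((g == c + 3*r + 4 && 2*n != -3) ==> ((r > n - 5 ==> ((r > n - 5 ==> ((!(r > n - 5)) && c == r - 2)) && ((!(r > n - 5)) ==> c == r - 2))) && ((!(r > n - 5)) ==> y == -2))) && ((!(g == c + 3*r + 4 && 2*n != -3)) ==> y == -2)
Answer: WP = ((g == c + 3*r + 4 && 2*n != -3) ==> ((r > n - 5 ==> ((r > n - 5 ==> ((!(r > n - 5)) && c == r - 2)) && ((!(r > n - 5)) ==> c == r - 2))) && ((!(r > n - 5)) ==> y == -2))) && ((!(g == c + 3*r + 4 && 2*n != -3)) ==> y == -2)


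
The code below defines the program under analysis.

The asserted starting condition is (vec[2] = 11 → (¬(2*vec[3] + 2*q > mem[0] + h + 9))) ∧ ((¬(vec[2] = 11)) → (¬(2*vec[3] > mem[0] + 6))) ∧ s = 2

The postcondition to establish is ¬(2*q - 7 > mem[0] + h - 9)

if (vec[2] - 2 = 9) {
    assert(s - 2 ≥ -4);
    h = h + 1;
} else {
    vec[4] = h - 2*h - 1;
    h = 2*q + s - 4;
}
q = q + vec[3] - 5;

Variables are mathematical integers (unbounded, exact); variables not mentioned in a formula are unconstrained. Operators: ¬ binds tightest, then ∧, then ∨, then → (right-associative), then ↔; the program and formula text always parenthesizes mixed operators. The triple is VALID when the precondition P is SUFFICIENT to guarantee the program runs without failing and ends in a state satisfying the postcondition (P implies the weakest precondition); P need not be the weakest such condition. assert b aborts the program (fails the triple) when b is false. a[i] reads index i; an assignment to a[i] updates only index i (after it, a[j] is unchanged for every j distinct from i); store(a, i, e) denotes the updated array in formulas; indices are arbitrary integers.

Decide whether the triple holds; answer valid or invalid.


Working backward. After the program, the postcondition ¬(2*q - 7 > mem[0] + h - 9) must hold; in canonical form it is ¬(2*q > mem[0] + h - 2).
Before q := q + vec[3] - 5: ¬(2*vec[3] + 2*q > mem[0] + h + 8)
Then branch requires s ≥ -2 ∧ (¬(2*vec[3] + 2*q > mem[0] + h + 9)); else branch requires ¬(2*vec[3] > mem[0] + s + 4).
Before the if: (vec[2] = 11 → (s ≥ -2 ∧ (¬(2*vec[3] + 2*q > mem[0] + h + 9)))) ∧ ((¬(vec[2] = 11)) → (¬(2*vec[3] > mem[0] + s + 4)))
The weakest precondition is (vec[2] = 11 → (s ≥ -2 ∧ (¬(2*vec[3] + 2*q > mem[0] + h + 9)))) ∧ ((¬(vec[2] = 11)) → (¬(2*vec[3] > mem[0] + s + 4))).
Check whether (vec[2] = 11 → (¬(2*vec[3] + 2*q > mem[0] + h + 9))) ∧ ((¬(vec[2] = 11)) → (¬(2*vec[3] > mem[0] + 6))) ∧ s = 2 implies it.
Every state satisfying the precondition satisfies the weakest precondition: the implication holds.
Answer: valid


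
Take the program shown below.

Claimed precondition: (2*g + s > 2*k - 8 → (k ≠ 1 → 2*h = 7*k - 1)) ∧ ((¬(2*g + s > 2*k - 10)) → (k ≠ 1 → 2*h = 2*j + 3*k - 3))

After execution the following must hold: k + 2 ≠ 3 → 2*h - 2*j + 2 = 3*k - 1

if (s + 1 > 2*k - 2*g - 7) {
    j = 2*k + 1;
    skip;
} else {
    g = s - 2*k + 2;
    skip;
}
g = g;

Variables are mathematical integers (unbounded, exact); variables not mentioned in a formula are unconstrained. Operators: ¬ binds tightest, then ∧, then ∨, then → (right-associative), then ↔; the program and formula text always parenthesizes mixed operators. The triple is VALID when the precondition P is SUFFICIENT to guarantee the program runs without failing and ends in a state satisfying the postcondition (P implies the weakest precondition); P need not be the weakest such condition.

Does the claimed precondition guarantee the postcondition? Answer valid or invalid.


Working backward. After the program, the postcondition k + 2 ≠ 3 → 2*h - 2*j + 2 = 3*k - 1 must hold; in canonical form it is k ≠ 1 → 2*h = 2*j + 3*k - 3.
Before g := g: k ≠ 1 → 2*h = 2*j + 3*k - 3
Then branch requires k ≠ 1 → 2*h = 7*k - 1; else branch requires k ≠ 1 → 2*h = 2*j + 3*k - 3.
Before the if: (2*g + s > 2*k - 8 → (k ≠ 1 → 2*h = 7*k - 1)) ∧ ((¬(2*g + s > 2*k - 8)) → (k ≠ 1 → 2*h = 2*j + 3*k - 3))
The weakest precondition is (2*g + s > 2*k - 8 → (k ≠ 1 → 2*h = 7*k - 1)) ∧ ((¬(2*g + s > 2*k - 8)) → (k ≠ 1 → 2*h = 2*j + 3*k - 3)).
Check whether (2*g + s > 2*k - 8 → (k ≠ 1 → 2*h = 7*k - 1)) ∧ ((¬(2*g + s > 2*k - 10)) → (k ≠ 1 → 2*h = 2*j + 3*k - 3)) implies it.
Countermodel: at the initial state g = 0, h = 0, j = 0, k = 0, s = -8, the precondition holds but the weakest precondition fails.
Answer: invalid


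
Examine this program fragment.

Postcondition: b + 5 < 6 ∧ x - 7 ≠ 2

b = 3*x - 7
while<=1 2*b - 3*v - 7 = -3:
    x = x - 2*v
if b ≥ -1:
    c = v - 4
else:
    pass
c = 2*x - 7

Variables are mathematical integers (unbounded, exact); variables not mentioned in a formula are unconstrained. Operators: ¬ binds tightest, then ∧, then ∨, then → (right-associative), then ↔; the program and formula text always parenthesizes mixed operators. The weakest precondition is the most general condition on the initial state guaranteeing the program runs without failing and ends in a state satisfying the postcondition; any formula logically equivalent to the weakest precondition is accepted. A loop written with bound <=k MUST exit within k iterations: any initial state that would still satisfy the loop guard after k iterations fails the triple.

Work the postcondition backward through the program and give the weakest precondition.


Working backward. After the program, the postcondition b + 5 < 6 ∧ x - 7 ≠ 2 must hold; in canonical form it is b < 1 ∧ x ≠ 9.
Before c := 2*x - 7: b < 1 ∧ x ≠ 9
Then branch requires b < 1 ∧ x ≠ 9; else branch requires b < 1 ∧ x ≠ 9.
Before the if: (b ≥ -1 → (b < 1 ∧ x ≠ 9)) ∧ ((¬(b ≥ -1)) → (b < 1 ∧ x ≠ 9))
Before the loop (bound <=1), unroll the exhaustion recursion (WP_0 = exit-now case; WP_j = one more guarded iteration, up to j = 1):
  WP_0: (¬(2*b = 3*v + 4)) ∧ (b ≥ -1 → (b < 1 ∧ x ≠ 9)) ∧ ((¬(b ≥ -1)) → (b < 1 ∧ x ≠ 9))
  WP_1: (2*b = 3*v + 4 → ((¬(2*b = 3*v + 4)) ∧ (b ≥ -1 → (b < 1 ∧ x ≠ 2*v + 9)) ∧ ((¬(b ≥ -1)) → (b < 1 ∧ x ≠ 2*v + 9)))) ∧ ((¬(2*b = 3*v + 4)) → ((b ≥ -1 → (b < 1 ∧ x ≠ 9)) ∧ ((¬(b ≥ -1)) → (b < 1 ∧ x ≠ 9))))
So before the loop: (2*b = 3*v + 4 → ((¬(2*b = 3*v + 4)) ∧ (b ≥ -1 → (b < 1 ∧ x ≠ 2*v + 9)) ∧ ((¬(b ≥ -1)) → (b < 1 ∧ x ≠ 2*v + 9)))) ∧ ((¬(2*b = 3*v + 4)) → ((b ≥ -1 → (b < 1 ∧ x ≠ 9)) ∧ ((¬(b ≥ -1)) → (b < 1 ∧ x ≠ 9))))
Before b := 3*x - 7: (6*x = 3*v + 18 → ((¬(6*x = 3*v + 18)) ∧ (3*x ≥ 6 → (3*x < 8 ∧ x ≠ 2*v + 9)) ∧ ((¬(3*x ≥ 6)) → (3*x < 8 ∧ x ≠ 2*v + 9)))) ∧ ((¬(6*x = 3*v + 18)) → ((3*x ≥ 6 → (3*x < 8 ∧ x ≠ 9)) ∧ ((¬(3*x ≥ 6)) → (3*x < 8 ∧ x ≠ 9))))
Answer: WP = (6*x = 3*v + 18 → ((¬(6*x = 3*v + 18)) ∧ (3*x ≥ 6 → (3*x < 8 ∧ x ≠ 2*v + 9)) ∧ ((¬(3*x ≥ 6)) → (3*x < 8 ∧ x ≠ 2*v + 9)))) ∧ ((¬(6*x = 3*v + 18)) → ((3*x ≥ 6 → (3*x < 8 ∧ x ≠ 9)) ∧ ((¬(3*x ≥ 6)) → (3*x < 8 ∧ x ≠ 9))))


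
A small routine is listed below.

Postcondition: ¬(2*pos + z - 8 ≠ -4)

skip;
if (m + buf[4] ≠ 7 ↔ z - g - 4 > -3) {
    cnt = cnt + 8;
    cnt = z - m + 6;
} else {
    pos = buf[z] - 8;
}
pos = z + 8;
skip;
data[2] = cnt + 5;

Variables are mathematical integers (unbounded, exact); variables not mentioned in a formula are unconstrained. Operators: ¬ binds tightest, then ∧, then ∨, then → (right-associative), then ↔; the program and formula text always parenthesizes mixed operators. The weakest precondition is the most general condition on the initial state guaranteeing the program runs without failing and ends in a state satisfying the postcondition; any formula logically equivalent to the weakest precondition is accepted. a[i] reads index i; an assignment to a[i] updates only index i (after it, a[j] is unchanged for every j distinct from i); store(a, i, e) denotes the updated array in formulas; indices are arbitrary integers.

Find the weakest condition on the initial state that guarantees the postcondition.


Working backward. After the program, the postcondition ¬(2*pos + z - 8 ≠ -4) must hold; in canonical form it is ¬(2*pos + z ≠ 4).
Before data[2] := cnt + 5: ¬(2*pos + z ≠ 4)
Before skip: ¬(2*pos + z ≠ 4)
Before pos := z + 8: ¬(3*z ≠ -12)
Then branch requires ¬(3*z ≠ -12); else branch requires ¬(3*z ≠ -12).
Before the if: ((buf[4] + m ≠ 7 ↔ z > g + 1) → (¬(3*z ≠ -12))) ∧ ((¬(buf[4] + m ≠ 7 ↔ z > g + 1)) → (¬(3*z ≠ -12)))
Before skip: ((buf[4] + m ≠ 7 ↔ z > g + 1) → (¬(3*z ≠ -12))) ∧ ((¬(buf[4] + m ≠ 7 ↔ z > g + 1)) → (¬(3*z ≠ -12)))
Answer: WP = ((buf[4] + m ≠ 7 ↔ z > g + 1) → (¬(3*z ≠ -12))) ∧ ((¬(buf[4] + m ≠ 7 ↔ z > g + 1)) → (¬(3*z ≠ -12)))


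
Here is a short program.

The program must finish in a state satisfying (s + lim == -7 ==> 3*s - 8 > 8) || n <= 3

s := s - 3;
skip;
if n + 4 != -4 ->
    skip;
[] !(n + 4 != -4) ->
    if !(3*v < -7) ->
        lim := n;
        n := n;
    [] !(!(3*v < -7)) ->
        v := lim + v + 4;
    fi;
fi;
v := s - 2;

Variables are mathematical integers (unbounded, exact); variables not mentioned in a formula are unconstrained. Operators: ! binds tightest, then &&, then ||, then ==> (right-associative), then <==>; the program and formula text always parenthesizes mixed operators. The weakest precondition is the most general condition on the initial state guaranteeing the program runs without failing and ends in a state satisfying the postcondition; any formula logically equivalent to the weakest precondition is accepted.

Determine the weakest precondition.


Working backward. After the program, the postcondition (s + lim == -7 ==> 3*s - 8 > 8) || n <= 3 must hold; in canonical form it is (lim + s == -7 ==> 3*s > 16) || n <= 3.
Before v := s - 2: (lim + s == -7 ==> 3*s > 16) || n <= 3
Then branch requires (lim + s == -7 ==> 3*s > 16) || n <= 3; else branch requires ((!(3*v < -7)) ==> ((n + s == -7 ==> 3*s > 16) || n <= 3)) && (3*v < -7 ==> ((lim + s == -7 ==> 3*s > 16) || n <= 3)).
Before the if: (n != -8 ==> ((lim + s == -7 ==> 3*s > 16) || n <= 3)) && ((!(n != -8)) ==> (((!(3*v < -7)) ==> ((n + s == -7 ==> 3*s > 16) || n <= 3)) && (3*v < -7 ==> ((lim + s == -7 ==> 3*s > 16) || n <= 3))))
Before skip: (n != -8 ==> ((lim + s == -7 ==> 3*s > 16) || n <= 3)) && ((!(n != -8)) ==> (((!(3*v < -7)) ==> ((n + s == -7 ==> 3*s > 16) || n <= 3)) && (3*v < -7 ==> ((lim + s == -7 ==> 3*s > 16) || n <= 3))))
Before s := s - 3: (n != -8 ==> ((lim + s == -4 ==> 3*s > 25) || n <= 3)) && ((!(n != -8)) ==> (((!(3*v < -7)) ==> ((n + s == -4 ==> 3*s > 25) || n <= 3)) && (3*v < -7 ==> ((lim + s == -4 ==> 3*s > 25) || n <= 3))))
Answer: WP = (n != -8 ==> ((lim + s == -4 ==> 3*s > 25) || n <= 3)) && ((!(n != -8)) ==> (((!(3*v < -7)) ==> ((n + s == -4 ==> 3*s > 25) || n <= 3)) && (3*v < -7 ==> ((lim + s == -4 ==> 3*s > 25) || n <= 3))))


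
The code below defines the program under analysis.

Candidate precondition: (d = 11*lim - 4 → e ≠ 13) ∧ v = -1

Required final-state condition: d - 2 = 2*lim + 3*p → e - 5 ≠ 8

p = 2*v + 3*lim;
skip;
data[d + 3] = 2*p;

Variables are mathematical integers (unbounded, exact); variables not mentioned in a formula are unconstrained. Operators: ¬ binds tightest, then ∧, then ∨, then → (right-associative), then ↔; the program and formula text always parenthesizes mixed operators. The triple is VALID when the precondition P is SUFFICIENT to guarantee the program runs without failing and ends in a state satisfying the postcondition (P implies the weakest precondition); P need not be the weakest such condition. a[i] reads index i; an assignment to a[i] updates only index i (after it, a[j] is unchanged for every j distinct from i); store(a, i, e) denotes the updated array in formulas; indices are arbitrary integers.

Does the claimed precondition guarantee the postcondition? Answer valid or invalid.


Working backward. After the program, the postcondition d - 2 = 2*lim + 3*p → e - 5 ≠ 8 must hold; in canonical form it is d = 2*lim + 3*p + 2 → e ≠ 13.
Before data[d + 3] := 2*p: d = 2*lim + 3*p + 2 → e ≠ 13
Before skip: d = 2*lim + 3*p + 2 → e ≠ 13
Before p := 2*v + 3*lim: d = 11*lim + 6*v + 2 → e ≠ 13
The weakest precondition is d = 11*lim + 6*v + 2 → e ≠ 13.
Check whether (d = 11*lim - 4 → e ≠ 13) ∧ v = -1 implies it.
Every state satisfying the precondition satisfies the weakest precondition: the implication holds.
Answer: valid


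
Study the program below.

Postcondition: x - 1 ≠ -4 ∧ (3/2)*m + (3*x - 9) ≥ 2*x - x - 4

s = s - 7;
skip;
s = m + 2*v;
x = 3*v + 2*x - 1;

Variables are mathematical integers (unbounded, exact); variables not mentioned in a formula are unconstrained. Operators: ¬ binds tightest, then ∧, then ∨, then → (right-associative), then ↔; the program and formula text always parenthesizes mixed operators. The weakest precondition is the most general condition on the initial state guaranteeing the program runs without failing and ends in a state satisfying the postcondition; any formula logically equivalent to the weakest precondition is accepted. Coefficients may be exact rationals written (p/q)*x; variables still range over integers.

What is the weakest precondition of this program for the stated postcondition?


Working backward. After the program, the postcondition x - 1 ≠ -4 ∧ (3/2)*m + (3*x - 9) ≥ 2*x - x - 4 must hold; in canonical form it is x ≠ -3 ∧ (3/2)*m + 2*x ≥ 5.
Before x := 3*v + 2*x - 1: 3*v + 2*x ≠ -2 ∧ (3/2)*m + 6*v + 4*x ≥ 7
Before s := m + 2*v: 3*v + 2*x ≠ -2 ∧ (3/2)*m + 6*v + 4*x ≥ 7
Before skip: 3*v + 2*x ≠ -2 ∧ (3/2)*m + 6*v + 4*x ≥ 7
Before s := s - 7: 3*v + 2*x ≠ -2 ∧ (3/2)*m + 6*v + 4*x ≥ 7
Answer: WP = 3*v + 2*x ≠ -2 ∧ (3/2)*m + 6*v + 4*x ≥ 7


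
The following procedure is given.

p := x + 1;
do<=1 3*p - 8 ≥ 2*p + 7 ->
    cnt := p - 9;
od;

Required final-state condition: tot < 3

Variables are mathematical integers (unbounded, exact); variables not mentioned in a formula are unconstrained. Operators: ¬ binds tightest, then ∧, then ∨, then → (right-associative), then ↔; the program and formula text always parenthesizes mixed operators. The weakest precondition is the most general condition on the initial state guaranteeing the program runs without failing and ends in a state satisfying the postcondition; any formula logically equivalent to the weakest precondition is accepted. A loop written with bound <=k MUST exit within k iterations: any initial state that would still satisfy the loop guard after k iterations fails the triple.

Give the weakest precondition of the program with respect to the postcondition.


Working backward. After the program, tot < 3 must hold.
Before the loop (bound <=1), unroll the exhaustion recursion (WP_0 = exit-now case; WP_j = one more guarded iteration, up to j = 1):
  WP_0: (¬(p ≥ 15)) ∧ tot < 3
  WP_1: (p ≥ 15 → ((¬(p ≥ 15)) ∧ tot < 3)) ∧ ((¬(p ≥ 15)) → tot < 3)
So before the loop: (p ≥ 15 → ((¬(p ≥ 15)) ∧ tot < 3)) ∧ ((¬(p ≥ 15)) → tot < 3)
Before p := x + 1: (x ≥ 14 → ((¬(x ≥ 14)) ∧ tot < 3)) ∧ ((¬(x ≥ 14)) → tot < 3)
Answer: WP = (x ≥ 14 → ((¬(x ≥ 14)) ∧ tot < 3)) ∧ ((¬(x ≥ 14)) → tot < 3)


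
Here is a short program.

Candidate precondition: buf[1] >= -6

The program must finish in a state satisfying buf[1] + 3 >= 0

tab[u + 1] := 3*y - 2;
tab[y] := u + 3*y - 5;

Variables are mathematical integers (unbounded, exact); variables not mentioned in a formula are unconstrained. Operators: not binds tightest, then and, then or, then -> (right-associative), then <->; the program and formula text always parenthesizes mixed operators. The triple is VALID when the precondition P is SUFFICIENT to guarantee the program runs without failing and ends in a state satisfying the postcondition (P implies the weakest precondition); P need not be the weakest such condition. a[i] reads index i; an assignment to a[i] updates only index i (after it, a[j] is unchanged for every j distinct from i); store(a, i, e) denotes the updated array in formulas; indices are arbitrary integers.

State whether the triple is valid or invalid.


Working backward. After the program, the postcondition buf[1] + 3 >= 0 must hold; in canonical form it is buf[1] >= -3.
Before tab[y] := u + 3*y - 5: buf[1] >= -3
Before tab[u + 1] := 3*y - 2: buf[1] >= -3
The weakest precondition is buf[1] >= -3.
Check whether buf[1] >= -6 implies it.
Countermodel: at the initial state buf = {[1] = -4, elsewhere -4}, the precondition holds but the weakest precondition fails.
Answer: invalid


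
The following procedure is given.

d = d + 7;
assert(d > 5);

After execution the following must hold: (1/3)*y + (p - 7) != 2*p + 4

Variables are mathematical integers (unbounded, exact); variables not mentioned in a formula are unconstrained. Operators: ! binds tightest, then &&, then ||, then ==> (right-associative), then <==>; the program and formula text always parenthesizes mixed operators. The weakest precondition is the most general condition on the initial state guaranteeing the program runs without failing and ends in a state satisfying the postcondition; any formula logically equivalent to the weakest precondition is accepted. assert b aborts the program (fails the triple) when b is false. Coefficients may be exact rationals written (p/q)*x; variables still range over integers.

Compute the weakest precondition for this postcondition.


Working backward. After the program, the postcondition (1/3)*y + (p - 7) != 2*p + 4 must hold; in canonical form it is (1/3)*y != p + 11.
Before assert d > 5: d > 5 && (1/3)*y != p + 11
Before d := d + 7: d > -2 && (1/3)*y != p + 11
Answer: WP = d > -2 && (1/3)*y != p + 11


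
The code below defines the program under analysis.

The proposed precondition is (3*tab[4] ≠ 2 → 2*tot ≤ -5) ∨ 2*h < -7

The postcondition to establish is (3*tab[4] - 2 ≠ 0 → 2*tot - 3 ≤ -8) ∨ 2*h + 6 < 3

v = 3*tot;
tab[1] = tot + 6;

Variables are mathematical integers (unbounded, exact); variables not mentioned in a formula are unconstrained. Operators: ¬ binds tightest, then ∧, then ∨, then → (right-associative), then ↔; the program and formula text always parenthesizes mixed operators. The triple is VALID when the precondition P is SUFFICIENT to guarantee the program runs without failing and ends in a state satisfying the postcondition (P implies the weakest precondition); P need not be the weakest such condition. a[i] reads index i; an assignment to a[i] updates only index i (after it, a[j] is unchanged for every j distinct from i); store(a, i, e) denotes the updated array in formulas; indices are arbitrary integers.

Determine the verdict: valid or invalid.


Working backward. After the program, the postcondition (3*tab[4] - 2 ≠ 0 → 2*tot - 3 ≤ -8) ∨ 2*h + 6 < 3 must hold; in canonical form it is (3*tab[4] ≠ 2 → 2*tot ≤ -5) ∨ 2*h < -3.
Before tab[1] := tot + 6: (3*tab[4] ≠ 2 → 2*tot ≤ -5) ∨ 2*h < -3
Before v := 3*tot: (3*tab[4] ≠ 2 → 2*tot ≤ -5) ∨ 2*h < -3
The weakest precondition is (3*tab[4] ≠ 2 → 2*tot ≤ -5) ∨ 2*h < -3.
Check whether (3*tab[4] ≠ 2 → 2*tot ≤ -5) ∨ 2*h < -7 implies it.
Every state satisfying the precondition satisfies the weakest precondition: the implication holds.
Answer: valid


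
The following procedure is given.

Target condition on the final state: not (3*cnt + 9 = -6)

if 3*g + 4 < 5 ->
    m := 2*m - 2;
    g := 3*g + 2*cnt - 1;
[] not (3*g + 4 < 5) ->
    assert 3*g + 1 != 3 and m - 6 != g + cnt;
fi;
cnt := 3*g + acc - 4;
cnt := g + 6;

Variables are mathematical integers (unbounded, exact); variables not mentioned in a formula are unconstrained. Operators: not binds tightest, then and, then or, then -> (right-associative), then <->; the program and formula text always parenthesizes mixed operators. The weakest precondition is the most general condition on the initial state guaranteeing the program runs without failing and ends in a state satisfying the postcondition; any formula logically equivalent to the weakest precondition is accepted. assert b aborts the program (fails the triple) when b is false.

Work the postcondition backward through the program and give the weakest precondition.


Working backward. After the program, the postcondition not (3*cnt + 9 = -6) must hold; in canonical form it is not (3*cnt = -15).
Before cnt := g + 6: not (3*g = -33)
Before cnt := 3*g + acc - 4: not (3*g = -33)
Then branch requires not (6*cnt + 9*g = -30); else branch requires 3*g != 2 and m != cnt + g + 6 and (not (3*g = -33)).
Before the if: (3*g < 1 -> (not (6*cnt + 9*g = -30))) and ((not (3*g < 1)) -> (3*g != 2 and m != cnt + g + 6 and (not (3*g = -33))))
Answer: WP = (3*g < 1 -> (not (6*cnt + 9*g = -30))) and ((not (3*g < 1)) -> (3*g != 2 and m != cnt + g + 6 and (not (3*g = -33))))


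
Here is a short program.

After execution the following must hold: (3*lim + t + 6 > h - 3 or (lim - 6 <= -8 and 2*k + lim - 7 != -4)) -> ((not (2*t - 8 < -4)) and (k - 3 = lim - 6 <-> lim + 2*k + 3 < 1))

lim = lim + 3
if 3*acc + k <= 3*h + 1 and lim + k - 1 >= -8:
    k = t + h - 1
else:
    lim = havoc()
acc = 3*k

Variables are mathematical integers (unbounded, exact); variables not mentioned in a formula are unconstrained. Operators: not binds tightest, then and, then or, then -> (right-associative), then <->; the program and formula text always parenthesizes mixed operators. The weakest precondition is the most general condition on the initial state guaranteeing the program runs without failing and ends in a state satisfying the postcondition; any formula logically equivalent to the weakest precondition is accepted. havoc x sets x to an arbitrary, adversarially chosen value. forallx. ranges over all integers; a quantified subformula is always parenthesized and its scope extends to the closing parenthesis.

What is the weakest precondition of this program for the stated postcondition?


Working backward. After the program, the postcondition (3*lim + t + 6 > h - 3 or (lim - 6 <= -8 and 2*k + lim - 7 != -4)) -> ((not (2*t - 8 < -4)) and (k - 3 = lim - 6 <-> lim + 2*k + 3 < 1)) must hold; in canonical form it is (3*lim + t > h - 9 or (lim <= -2 and 2*k + lim != 3)) -> ((not (2*t < 4)) and (k = lim - 3 <-> 2*k + lim < -2)).
Before acc := 3*k: (3*lim + t > h - 9 or (lim <= -2 and 2*k + lim != 3)) -> ((not (2*t < 4)) and (k = lim - 3 <-> 2*k + lim < -2))
Then branch requires (3*lim + t > h - 9 or (lim <= -2 and 2*h + lim + 2*t != 5)) -> ((not (2*t < 4)) and (h + t = lim - 2 <-> 2*h + lim + 2*t < 0)); else branch requires forall lim_1. ((3*lim_1 + t > h - 9 or (lim_1 <= -2 and 2*k + lim_1 != 3)) -> ((not (2*t < 4)) and (k = lim_1 - 3 <-> 2*k + lim_1 < -2))).
Before the if: ((3*acc + k <= 3*h + 1 and k + lim >= -7) -> ((3*lim + t > h - 9 or (lim <= -2 and 2*h + lim + 2*t != 5)) -> ((not (2*t < 4)) and (h + t = lim - 2 <-> 2*h + lim + 2*t < 0)))) and ((not (3*acc + k <= 3*h + 1 and k + lim >= -7)) -> (forall lim_1. ((3*lim_1 + t > h - 9 or (lim_1 <= -2 and 2*k + lim_1 != 3)) -> ((not (2*t < 4)) and (k = lim_1 - 3 <-> 2*k + lim_1 < -2)))))
Before lim := lim + 3: ((3*acc + k <= 3*h + 1 and k + lim >= -10) -> ((3*lim + t > h - 18 or (lim <= -5 and 2*h + lim + 2*t != 2)) -> ((not (2*t < 4)) and (h + t = lim + 1 <-> 2*h + lim + 2*t < -3)))) and ((not (3*acc + k <= 3*h + 1 and k + lim >= -10)) -> (forall lim_1. ((3*lim_1 + t > h - 9 or (lim_1 <= -2 and 2*k + lim_1 != 3)) -> ((not (2*t < 4)) and (k = lim_1 - 3 <-> 2*k + lim_1 < -2)))))
Answer: WP = ((3*acc + k <= 3*h + 1 and k + lim >= -10) -> ((3*lim + t > h - 18 or (lim <= -5 and 2*h + lim + 2*t != 2)) -> ((not (2*t < 4)) and (h + t = lim + 1 <-> 2*h + lim + 2*t < -3)))) and ((not (3*acc + k <= 3*h + 1 and k + lim >= -10)) -> (forall lim_1. ((3*lim_1 + t > h - 9 or (lim_1 <= -2 and 2*k + lim_1 != 3)) -> ((not (2*t < 4)) and (k = lim_1 - 3 <-> 2*k + lim_1 < -2)))))


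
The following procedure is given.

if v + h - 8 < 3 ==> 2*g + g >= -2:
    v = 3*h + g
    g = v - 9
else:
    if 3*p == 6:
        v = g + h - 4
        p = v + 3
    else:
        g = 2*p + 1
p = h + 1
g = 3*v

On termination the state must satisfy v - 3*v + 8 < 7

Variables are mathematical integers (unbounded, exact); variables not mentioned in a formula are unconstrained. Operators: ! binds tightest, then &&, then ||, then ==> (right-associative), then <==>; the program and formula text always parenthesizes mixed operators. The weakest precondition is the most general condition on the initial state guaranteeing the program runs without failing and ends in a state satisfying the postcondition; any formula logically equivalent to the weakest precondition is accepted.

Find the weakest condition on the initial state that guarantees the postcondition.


Working backward. After the program, the postcondition v - 3*v + 8 < 7 must hold; in canonical form it is 2*v > 1.
Before g := 3*v: 2*v > 1
Before p := h + 1: 2*v > 1
Then branch requires 2*g + 6*h > 1; else branch requires (3*p == 6 ==> 2*g + 2*h > 9) && ((!(3*p == 6)) ==> 2*v > 1).
Before the if: ((h + v < 11 ==> 3*g >= -2) ==> 2*g + 6*h > 1) && ((!(h + v < 11 ==> 3*g >= -2)) ==> ((3*p == 6 ==> 2*g + 2*h > 9) && ((!(3*p == 6)) ==> 2*v > 1)))
Answer: WP = ((h + v < 11 ==> 3*g >= -2) ==> 2*g + 6*h > 1) && ((!(h + v < 11 ==> 3*g >= -2)) ==> ((3*p == 6 ==> 2*g + 2*h > 9) && ((!(3*p == 6)) ==> 2*v > 1)))


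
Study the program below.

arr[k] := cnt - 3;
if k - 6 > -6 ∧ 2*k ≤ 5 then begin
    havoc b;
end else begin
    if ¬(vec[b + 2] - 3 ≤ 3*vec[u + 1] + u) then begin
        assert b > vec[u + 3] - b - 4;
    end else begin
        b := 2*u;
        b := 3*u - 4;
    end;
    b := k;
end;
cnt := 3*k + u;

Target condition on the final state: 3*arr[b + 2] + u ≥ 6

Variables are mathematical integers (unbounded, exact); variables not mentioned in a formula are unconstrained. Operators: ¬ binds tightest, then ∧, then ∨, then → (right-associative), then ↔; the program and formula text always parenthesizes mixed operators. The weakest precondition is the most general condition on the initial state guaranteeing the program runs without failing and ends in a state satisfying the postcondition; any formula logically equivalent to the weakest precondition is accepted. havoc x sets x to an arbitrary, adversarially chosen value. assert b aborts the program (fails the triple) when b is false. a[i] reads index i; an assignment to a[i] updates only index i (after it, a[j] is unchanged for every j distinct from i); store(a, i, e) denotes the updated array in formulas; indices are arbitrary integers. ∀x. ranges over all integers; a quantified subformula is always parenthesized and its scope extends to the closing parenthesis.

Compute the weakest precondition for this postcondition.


Working backward. After the program, 3*arr[b + 2] + u ≥ 6 must hold.
Before cnt := 3*k + u: 3*arr[b + 2] + u ≥ 6
Then branch requires ∀b_1. 3*arr[b_1 + 2] + u ≥ 6; else branch requires ((¬(vec[b + 2] ≤ 3*vec[u + 1] + u + 3)) → (2*b > vec[u + 3] - 4 ∧ 3*arr[k + 2] + u ≥ 6)) ∧ (vec[b + 2] ≤ 3*vec[u + 1] + u + 3 → 3*arr[k + 2] + u ≥ 6).
Before the if: ((k > 0 ∧ 2*k ≤ 5) → (∀b_1. 3*arr[b_1 + 2] + u ≥ 6)) ∧ ((¬(k > 0 ∧ 2*k ≤ 5)) → (((¬(vec[b + 2] ≤ 3*vec[u + 1] + u + 3)) → (2*b > vec[u + 3] - 4 ∧ 3*arr[k + 2] + u ≥ 6)) ∧ (vec[b + 2] ≤ 3*vec[u + 1] + u + 3 → 3*arr[k + 2] + u ≥ 6)))
Before arr[k] := cnt - 3: ((k > 0 ∧ 2*k ≤ 5) → (∀b_1. 3*store(arr, k, cnt - 3)[b_1 + 2] + u ≥ 6)) ∧ ((¬(k > 0 ∧ 2*k ≤ 5)) → (((¬(vec[b + 2] ≤ 3*vec[u + 1] + u + 3)) → (2*b > vec[u + 3] - 4 ∧ 3*store(arr, k, cnt - 3)[k + 2] + u ≥ 6)) ∧ (vec[b + 2] ≤ 3*vec[u + 1] + u + 3 → 3*store(arr, k, cnt - 3)[k + 2] + u ≥ 6)))
Answer: WP = ((k > 0 ∧ 2*k ≤ 5) → (∀b_1. 3*store(arr, k, cnt - 3)[b_1 + 2] + u ≥ 6)) ∧ ((¬(k > 0 ∧ 2*k ≤ 5)) → (((¬(vec[b + 2] ≤ 3*vec[u + 1] + u + 3)) → (2*b > vec[u + 3] - 4 ∧ 3*store(arr, k, cnt - 3)[k + 2] + u ≥ 6)) ∧ (vec[b + 2] ≤ 3*vec[u + 1] + u + 3 → 3*store(arr, k, cnt - 3)[k + 2] + u ≥ 6)))
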